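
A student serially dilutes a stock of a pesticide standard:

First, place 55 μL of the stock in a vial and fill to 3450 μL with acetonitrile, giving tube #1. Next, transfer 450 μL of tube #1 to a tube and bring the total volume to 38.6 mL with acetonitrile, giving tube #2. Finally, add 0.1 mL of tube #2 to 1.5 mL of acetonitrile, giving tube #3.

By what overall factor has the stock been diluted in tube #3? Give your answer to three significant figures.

Step 1: 55 μL brought to 3450 μL → factor 3450/55 = 62.727
Step 2: 450 μL brought to 38.6 mL → factor 38600/450 = 85.778
Step 3: 0.1 mL + 1.5 mL = 1.6 mL total → factor 1.6/0.1 = 16
Overall dilution factor = 62.727 × 85.778 × 16 = 86090

8.61 × 10^4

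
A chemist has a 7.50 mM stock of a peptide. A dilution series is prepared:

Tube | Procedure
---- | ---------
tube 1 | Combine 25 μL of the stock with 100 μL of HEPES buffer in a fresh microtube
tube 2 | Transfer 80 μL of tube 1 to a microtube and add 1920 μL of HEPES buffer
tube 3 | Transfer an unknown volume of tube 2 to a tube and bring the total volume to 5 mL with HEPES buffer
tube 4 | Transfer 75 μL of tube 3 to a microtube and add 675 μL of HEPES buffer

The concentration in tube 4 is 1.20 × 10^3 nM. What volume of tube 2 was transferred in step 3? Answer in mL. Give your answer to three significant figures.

Step 1: 25 μL + 100 μL = 125 μL total → factor 125/25 = 5
Step 2: 80 μL + 1920 μL = 2000 μL total → factor 2000/80 = 25
Step 3: v brought to 5 mL → factor = 5 mL/v
Step 4: 75 μL + 675 μL = 750 μL total → factor 750/75 = 10
Product of known-step factors = 1250
Overall factor = 7.50 mM / (1.20 × 10^3 nM) = 6250
Step-3 factor = 6250 / 1250 = 5
v = 5 mL / 5 = 1.00 mL

1.00 mL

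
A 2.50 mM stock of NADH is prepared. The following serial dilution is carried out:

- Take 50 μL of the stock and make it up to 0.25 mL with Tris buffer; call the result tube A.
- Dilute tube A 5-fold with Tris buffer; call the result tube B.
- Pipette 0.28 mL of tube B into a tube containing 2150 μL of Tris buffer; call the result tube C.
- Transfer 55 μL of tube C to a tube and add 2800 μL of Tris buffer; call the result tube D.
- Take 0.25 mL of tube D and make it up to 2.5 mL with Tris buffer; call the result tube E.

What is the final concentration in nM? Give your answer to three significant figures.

Step 1: 50 μL brought to 0.25 mL → factor 250/50 = 5
Step 2: 5-fold → factor 5
Step 3: 0.28 mL + 2150 μL = 2.43 mL total → factor 2.43/0.28 = 8.6786
Step 4: 55 μL + 2800 μL = 2855 μL total → factor 2855/55 = 51.909
Step 5: 0.25 mL brought to 2.5 mL → factor 2.5/0.25 = 10
Overall dilution factor = 5 × 5 × 8.6786 × 51.909 × 10 = 1.1262 × 10^5
Final = 2.50 mM / 1.1262 × 10^5 = 2.220 × 10^-5 mM = 22.2 nM

22.2 nM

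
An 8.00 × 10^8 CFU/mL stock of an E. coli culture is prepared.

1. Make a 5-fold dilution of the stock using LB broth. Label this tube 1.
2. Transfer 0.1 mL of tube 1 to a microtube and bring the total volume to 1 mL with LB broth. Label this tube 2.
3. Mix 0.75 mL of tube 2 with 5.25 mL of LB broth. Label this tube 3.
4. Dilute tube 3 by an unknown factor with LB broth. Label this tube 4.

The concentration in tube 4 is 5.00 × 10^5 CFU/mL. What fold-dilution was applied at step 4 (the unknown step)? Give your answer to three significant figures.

4.00-fold

Step 1: 5-fold → factor 5
Step 2: 0.1 mL brought to 1 mL → factor 1/0.1 = 10
Step 3: 0.75 mL + 5.25 mL = 6 mL total → factor 6/0.75 = 8
Step 4: unknown factor x
Product of known-step factors = 400
Overall factor = 8.00 × 10^8 CFU/mL / (5.00 × 10^5 CFU/mL) = 1600
x = 1600 / 400 = 4.00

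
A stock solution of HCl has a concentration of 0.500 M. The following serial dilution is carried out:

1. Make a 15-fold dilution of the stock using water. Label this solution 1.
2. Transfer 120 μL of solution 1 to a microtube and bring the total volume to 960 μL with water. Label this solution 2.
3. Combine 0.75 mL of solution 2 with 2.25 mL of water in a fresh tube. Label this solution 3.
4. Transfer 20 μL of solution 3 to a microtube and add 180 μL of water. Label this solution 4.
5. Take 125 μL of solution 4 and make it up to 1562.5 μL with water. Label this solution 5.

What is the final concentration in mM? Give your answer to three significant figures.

0.00833 mM

Step 1: 15-fold → factor 15
Step 2: 120 μL brought to 960 μL → factor 960/120 = 8
Step 3: 0.75 mL + 2.25 mL = 3 mL total → factor 3/0.75 = 4
Step 4: 20 μL + 180 μL = 200 μL total → factor 200/20 = 10
Step 5: 125 μL brought to 1562.5 μL → factor 1562.5/125 = 12.5
Overall dilution factor = 15 × 8 × 4 × 10 × 12.5 = 60000
Final = 0.500 M / 60000 = 8.333 × 10^-6 M = 0.00833 mM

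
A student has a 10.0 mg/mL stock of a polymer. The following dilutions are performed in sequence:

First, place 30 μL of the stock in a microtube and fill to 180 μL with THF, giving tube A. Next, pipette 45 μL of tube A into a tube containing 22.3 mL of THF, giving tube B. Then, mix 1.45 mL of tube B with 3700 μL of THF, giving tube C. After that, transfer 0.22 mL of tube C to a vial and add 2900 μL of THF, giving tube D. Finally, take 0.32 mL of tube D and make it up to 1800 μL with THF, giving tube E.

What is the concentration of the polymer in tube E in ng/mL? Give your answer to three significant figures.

Step 1: 30 μL brought to 180 μL → factor 180/30 = 6
Step 2: 45 μL + 22.3 mL = 22345 μL total → factor 22345/45 = 496.56
Step 3: 1.45 mL + 3700 μL = 5.15 mL total → factor 5.15/1.45 = 3.5517
Step 4: 0.22 mL + 2900 μL = 3.12 mL total → factor 3.12/0.22 = 14.182
Step 5: 0.32 mL brought to 1800 μL → factor 1.8/0.32 = 5.625
Overall dilution factor = 6 × 496.56 × 3.5517 × 14.182 × 5.625 = 8.4414 × 10^5
Final = 10.0 mg/mL / 8.4414 × 10^5 = 1.185 × 10^-5 mg/mL = 11.8 ng/mL

11.8 ng/mL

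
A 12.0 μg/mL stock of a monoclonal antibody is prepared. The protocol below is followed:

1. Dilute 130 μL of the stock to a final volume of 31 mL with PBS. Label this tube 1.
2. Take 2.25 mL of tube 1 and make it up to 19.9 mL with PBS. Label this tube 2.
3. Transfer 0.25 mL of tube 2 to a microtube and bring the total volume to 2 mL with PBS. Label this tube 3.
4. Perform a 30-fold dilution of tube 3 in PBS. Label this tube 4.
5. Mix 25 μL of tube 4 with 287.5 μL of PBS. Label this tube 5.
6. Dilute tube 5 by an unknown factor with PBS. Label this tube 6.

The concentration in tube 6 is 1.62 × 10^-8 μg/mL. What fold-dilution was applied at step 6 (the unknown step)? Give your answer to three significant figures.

Step 1: 130 μL brought to 31 mL → factor 31000/130 = 238.46
Step 2: 2.25 mL brought to 19.9 mL → factor 19.9/2.25 = 8.8444
Step 3: 0.25 mL brought to 2 mL → factor 2/0.25 = 8
Step 4: 30-fold → factor 30
Step 5: 25 μL + 287.5 μL = 312.5 μL total → factor 312.5/25 = 12.5
Step 6: unknown factor x
Product of known-step factors = 6.3272 × 10^6
Overall factor = 12.0 μg/mL / (1.62 × 10^-8 μg/mL) = 7.4074 × 10^8
x = 7.4074 × 10^8 / 6.3272 × 10^6 = 117

117-fold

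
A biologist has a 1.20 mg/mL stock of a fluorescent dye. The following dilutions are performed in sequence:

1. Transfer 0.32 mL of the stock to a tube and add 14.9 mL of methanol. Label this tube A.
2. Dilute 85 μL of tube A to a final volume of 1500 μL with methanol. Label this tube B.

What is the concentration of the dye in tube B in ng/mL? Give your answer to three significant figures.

Step 1: 0.32 mL + 14.9 mL = 15.22 mL total → factor 15.22/0.32 = 47.562
Step 2: 85 μL brought to 1500 μL → factor 1500/85 = 17.647
Overall dilution factor = 47.562 × 17.647 = 839.34
Final = 1.20 mg/mL / 839.34 = 0.001430 mg/mL = 1.43 × 10^3 ng/mL

1.43 × 10^3 ng/mL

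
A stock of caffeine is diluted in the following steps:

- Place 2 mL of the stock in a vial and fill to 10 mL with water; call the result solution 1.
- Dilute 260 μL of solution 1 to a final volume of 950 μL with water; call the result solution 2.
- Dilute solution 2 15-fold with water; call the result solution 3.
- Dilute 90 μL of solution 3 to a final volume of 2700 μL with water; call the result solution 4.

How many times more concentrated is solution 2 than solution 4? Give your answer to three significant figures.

450

Step 1: 2 mL brought to 10 mL → factor 10/2 = 5
Step 2: 260 μL brought to 950 μL → factor 950/260 = 3.6538
Step 3: 15-fold → factor 15
Step 4: 90 μL brought to 2700 μL → factor 2700/90 = 30
Dilution factor to solution 2 = 18.269; to solution 4 = 8221.2
[solution 2]/[solution 4] = (factor to solution 4)/(factor to solution 2) = 8221.2/18.269 = 450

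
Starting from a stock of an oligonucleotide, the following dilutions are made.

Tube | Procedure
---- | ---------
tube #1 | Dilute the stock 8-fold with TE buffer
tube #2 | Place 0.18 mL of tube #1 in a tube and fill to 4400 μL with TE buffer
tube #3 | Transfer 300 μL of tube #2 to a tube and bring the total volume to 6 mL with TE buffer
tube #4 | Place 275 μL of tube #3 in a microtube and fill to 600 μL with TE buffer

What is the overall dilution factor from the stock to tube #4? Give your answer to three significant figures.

8.53 × 10^3

Step 1: 8-fold → factor 8
Step 2: 0.18 mL brought to 4400 μL → factor 4.4/0.18 = 24.444
Step 3: 300 μL brought to 6 mL → factor 6000/300 = 20
Step 4: 275 μL brought to 600 μL → factor 600/275 = 2.1818
Overall dilution factor = 8 × 24.444 × 20 × 2.1818 = 8533.3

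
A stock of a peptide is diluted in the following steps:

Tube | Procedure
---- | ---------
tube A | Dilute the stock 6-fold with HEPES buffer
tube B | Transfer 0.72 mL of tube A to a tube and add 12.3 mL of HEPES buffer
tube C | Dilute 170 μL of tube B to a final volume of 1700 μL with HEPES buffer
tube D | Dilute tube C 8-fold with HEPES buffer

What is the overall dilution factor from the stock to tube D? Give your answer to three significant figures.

Step 1: 6-fold → factor 6
Step 2: 0.72 mL + 12.3 mL = 13.02 mL total → factor 13.02/0.72 = 18.083
Step 3: 170 μL brought to 1700 μL → factor 1700/170 = 10
Step 4: 8-fold → factor 8
Overall dilution factor = 6 × 18.083 × 10 × 8 = 8680

8.68 × 10^3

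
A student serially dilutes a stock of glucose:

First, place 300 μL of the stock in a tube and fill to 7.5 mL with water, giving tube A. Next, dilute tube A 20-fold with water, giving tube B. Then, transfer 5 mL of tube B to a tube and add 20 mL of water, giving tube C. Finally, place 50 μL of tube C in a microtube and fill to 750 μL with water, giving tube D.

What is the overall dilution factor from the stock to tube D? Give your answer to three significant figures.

Step 1: 300 μL brought to 7.5 mL → factor 7500/300 = 25
Step 2: 20-fold → factor 20
Step 3: 5 mL + 20 mL = 25 mL total → factor 25/5 = 5
Step 4: 50 μL brought to 750 μL → factor 750/50 = 15
Overall dilution factor = 25 × 20 × 5 × 15 = 37500

3.75 × 10^4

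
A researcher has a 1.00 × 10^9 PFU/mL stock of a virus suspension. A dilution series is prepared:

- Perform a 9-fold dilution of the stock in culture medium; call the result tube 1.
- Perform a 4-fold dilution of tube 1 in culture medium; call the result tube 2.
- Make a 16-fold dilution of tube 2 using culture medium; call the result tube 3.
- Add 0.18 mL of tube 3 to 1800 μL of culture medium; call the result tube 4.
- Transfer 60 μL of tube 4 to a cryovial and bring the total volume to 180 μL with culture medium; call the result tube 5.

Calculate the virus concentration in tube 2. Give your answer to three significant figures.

2.78 × 10^7 PFU/mL

Step 1: 9-fold → factor 9
Step 2: 4-fold → factor 4
Dilution factor through tube 2 = 9 × 4 = 36
[tube 2] = 1.00 × 10^9 PFU/mL / 36 = 2.78 × 10^7 PFU/mL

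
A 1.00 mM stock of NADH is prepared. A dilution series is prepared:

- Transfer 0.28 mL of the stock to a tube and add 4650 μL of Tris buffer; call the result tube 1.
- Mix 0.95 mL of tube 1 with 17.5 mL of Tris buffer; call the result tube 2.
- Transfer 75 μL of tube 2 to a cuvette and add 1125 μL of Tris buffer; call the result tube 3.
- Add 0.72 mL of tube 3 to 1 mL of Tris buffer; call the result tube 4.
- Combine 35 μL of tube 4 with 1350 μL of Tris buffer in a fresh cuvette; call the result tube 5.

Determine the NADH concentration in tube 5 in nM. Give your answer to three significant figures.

Step 1: 0.28 mL + 4650 μL = 4.93 mL total → factor 4.93/0.28 = 17.607
Step 2: 0.95 mL + 17.5 mL = 18.45 mL total → factor 18.45/0.95 = 19.421
Step 3: 75 μL + 1125 μL = 1200 μL total → factor 1200/75 = 16
Step 4: 0.72 mL + 1 mL = 1.72 mL total → factor 1.72/0.72 = 2.3889
Step 5: 35 μL + 1350 μL = 1385 μL total → factor 1385/35 = 39.571
Overall dilution factor = 17.607 × 19.421 × 16 × 2.3889 × 39.571 = 5.172 × 10^5
Final = 1.00 mM / 5.172 × 10^5 = 1.933 × 10^-6 mM = 1.93 nM

1.93 nM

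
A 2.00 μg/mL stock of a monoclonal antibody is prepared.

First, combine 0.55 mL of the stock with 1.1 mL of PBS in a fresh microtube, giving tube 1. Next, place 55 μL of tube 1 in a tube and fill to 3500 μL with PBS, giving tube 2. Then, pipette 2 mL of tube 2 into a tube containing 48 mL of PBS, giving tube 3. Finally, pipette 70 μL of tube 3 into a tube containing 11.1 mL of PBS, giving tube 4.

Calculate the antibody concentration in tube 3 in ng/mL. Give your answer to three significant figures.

Step 1: 0.55 mL + 1.1 mL = 1.65 mL total → factor 1.65/0.55 = 3
Step 2: 55 μL brought to 3500 μL → factor 3500/55 = 63.636
Step 3: 2 mL + 48 mL = 50 mL total → factor 50/2 = 25
Dilution factor through tube 3 = 3 × 63.636 × 25 = 4772.7
[tube 3] = 2.00 μg/mL / 4772.7 = 0.0004190 μg/mL = 0.419 ng/mL

0.419 ng/mL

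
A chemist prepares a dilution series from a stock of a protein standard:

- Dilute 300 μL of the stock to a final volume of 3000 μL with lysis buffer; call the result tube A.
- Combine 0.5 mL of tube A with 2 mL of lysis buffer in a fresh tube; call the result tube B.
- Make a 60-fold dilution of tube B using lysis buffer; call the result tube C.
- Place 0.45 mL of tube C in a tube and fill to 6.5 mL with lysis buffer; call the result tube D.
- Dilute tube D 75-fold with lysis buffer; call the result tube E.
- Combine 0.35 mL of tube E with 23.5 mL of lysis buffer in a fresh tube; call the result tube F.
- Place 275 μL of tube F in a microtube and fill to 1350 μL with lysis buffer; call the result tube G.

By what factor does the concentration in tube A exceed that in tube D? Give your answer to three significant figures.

4.33 × 10^3

Step 1: 300 μL brought to 3000 μL → factor 3000/300 = 10
Step 2: 0.5 mL + 2 mL = 2.5 mL total → factor 2.5/0.5 = 5
Step 3: 60-fold → factor 60
Step 4: 0.45 mL brought to 6.5 mL → factor 6.5/0.45 = 14.444
Dilution factor to tube A = 10; to tube D = 43333
[tube A]/[tube D] = (factor to tube D)/(factor to tube A) = 43333/10 = 4.33 × 10^3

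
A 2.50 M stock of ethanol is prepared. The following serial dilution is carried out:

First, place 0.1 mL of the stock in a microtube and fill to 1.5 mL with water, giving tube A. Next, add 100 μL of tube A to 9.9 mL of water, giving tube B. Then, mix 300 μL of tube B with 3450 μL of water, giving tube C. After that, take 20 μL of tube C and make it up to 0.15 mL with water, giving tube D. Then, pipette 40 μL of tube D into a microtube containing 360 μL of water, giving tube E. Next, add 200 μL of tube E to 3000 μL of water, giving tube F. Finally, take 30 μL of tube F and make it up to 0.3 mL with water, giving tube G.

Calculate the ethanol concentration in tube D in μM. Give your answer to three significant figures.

17.8 μM

Step 1: 0.1 mL brought to 1.5 mL → factor 1.5/0.1 = 15
Step 2: 100 μL + 9.9 mL = 10000 μL total → factor 10000/100 = 100
Step 3: 300 μL + 3450 μL = 3750 μL total → factor 3750/300 = 12.5
Step 4: 20 μL brought to 0.15 mL → factor 150/20 = 7.5
Dilution factor through tube D = 15 × 100 × 12.5 × 7.5 = 1.4062 × 10^5
[tube D] = 2.50 M / 1.4062 × 10^5 = 1.778 × 10^-5 M = 17.8 μM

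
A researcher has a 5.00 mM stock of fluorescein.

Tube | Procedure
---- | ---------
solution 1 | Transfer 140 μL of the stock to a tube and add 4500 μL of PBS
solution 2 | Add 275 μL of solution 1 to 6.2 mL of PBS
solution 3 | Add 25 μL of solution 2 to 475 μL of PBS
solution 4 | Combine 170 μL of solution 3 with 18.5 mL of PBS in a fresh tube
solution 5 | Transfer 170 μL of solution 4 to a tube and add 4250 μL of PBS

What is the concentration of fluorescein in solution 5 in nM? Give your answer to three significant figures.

Step 1: 140 μL + 4500 μL = 4640 μL total → factor 4640/140 = 33.143
Step 2: 275 μL + 6.2 mL = 6475 μL total → factor 6475/275 = 23.545
Step 3: 25 μL + 475 μL = 500 μL total → factor 500/25 = 20
Step 4: 170 μL + 18.5 mL = 18670 μL total → factor 18670/170 = 109.82
Step 5: 170 μL + 4250 μL = 4420 μL total → factor 4420/170 = 26
Overall dilution factor = 33.143 × 23.545 × 20 × 109.82 × 26 = 4.4565 × 10^7
Final = 5.00 mM / 4.4565 × 10^7 = 1.122 × 10^-7 mM = 0.112 nM

0.112 nM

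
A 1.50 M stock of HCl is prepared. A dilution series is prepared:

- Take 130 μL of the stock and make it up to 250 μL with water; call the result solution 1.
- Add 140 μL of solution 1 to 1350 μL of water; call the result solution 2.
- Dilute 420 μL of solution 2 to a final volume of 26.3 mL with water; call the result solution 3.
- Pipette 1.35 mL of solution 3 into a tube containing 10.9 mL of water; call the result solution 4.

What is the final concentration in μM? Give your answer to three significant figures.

129 μM

Step 1: 130 μL brought to 250 μL → factor 250/130 = 1.9231
Step 2: 140 μL + 1350 μL = 1490 μL total → factor 1490/140 = 10.643
Step 3: 420 μL brought to 26.3 mL → factor 26300/420 = 62.619
Step 4: 1.35 mL + 10.9 mL = 12.25 mL total → factor 12.25/1.35 = 9.0741
Overall dilution factor = 1.9231 × 10.643 × 62.619 × 9.0741 = 11630
Final = 1.50 M / 11630 = 0.0001290 M = 129 μM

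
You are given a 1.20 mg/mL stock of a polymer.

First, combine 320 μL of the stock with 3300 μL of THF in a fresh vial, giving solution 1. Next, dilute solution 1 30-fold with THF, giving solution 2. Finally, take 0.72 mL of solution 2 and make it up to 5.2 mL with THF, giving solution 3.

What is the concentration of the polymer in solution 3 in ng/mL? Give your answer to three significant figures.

Step 1: 320 μL + 3300 μL = 3620 μL total → factor 3620/320 = 11.312
Step 2: 30-fold → factor 30
Step 3: 0.72 mL brought to 5.2 mL → factor 5.2/0.72 = 7.2222
Overall dilution factor = 11.312 × 30 × 7.2222 = 2451
Final = 1.20 mg/mL / 2451 = 0.0004896 mg/mL = 490 ng/mL

490 ng/mL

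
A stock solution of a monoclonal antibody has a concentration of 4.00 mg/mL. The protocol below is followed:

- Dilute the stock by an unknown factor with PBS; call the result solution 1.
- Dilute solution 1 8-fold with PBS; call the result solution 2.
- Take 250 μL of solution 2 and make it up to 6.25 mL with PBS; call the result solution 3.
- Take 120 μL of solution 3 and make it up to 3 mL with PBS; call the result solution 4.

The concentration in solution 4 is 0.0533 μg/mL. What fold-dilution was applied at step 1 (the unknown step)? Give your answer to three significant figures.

15.0-fold

Step 1: unknown factor x
Step 2: 8-fold → factor 8
Step 3: 250 μL brought to 6.25 mL → factor 6250/250 = 25
Step 4: 120 μL brought to 3 mL → factor 3000/120 = 25
Product of known-step factors = 5000
Overall factor = 4.00 mg/mL / (0.0533 μg/mL) = 75047
x = 75047 / 5000 = 15.0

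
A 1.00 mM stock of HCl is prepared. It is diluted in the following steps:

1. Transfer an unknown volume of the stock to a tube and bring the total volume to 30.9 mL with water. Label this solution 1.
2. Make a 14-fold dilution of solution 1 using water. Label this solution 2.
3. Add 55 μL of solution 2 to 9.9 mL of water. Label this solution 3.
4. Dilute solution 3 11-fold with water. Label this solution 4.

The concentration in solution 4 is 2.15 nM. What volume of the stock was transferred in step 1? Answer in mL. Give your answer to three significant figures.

Step 1: v brought to 30.9 mL → factor = 30.9 mL/v
Step 2: 14-fold → factor 14
Step 3: 55 μL + 9.9 mL = 9955 μL total → factor 9955/55 = 181
Step 4: 11-fold → factor 11
Product of known-step factors = 27874
Overall factor = 1.00 mM / (2.15 nM) = 4.6512 × 10^5
Step-1 factor = 4.6512 × 10^5 / 27874 = 16.686
v = 30.9 mL / 16.686 = 1.85 mL

1.85 mL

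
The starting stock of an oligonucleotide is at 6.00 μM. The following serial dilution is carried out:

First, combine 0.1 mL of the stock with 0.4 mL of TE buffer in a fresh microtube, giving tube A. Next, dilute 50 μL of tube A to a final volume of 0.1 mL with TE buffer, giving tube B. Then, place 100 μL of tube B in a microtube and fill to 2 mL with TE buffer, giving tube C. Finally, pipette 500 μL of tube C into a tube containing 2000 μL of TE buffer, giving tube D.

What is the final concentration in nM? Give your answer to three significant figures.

6.00 nM

Step 1: 0.1 mL + 0.4 mL = 0.5 mL total → factor 0.5/0.1 = 5
Step 2: 50 μL brought to 0.1 mL → factor 100/50 = 2
Step 3: 100 μL brought to 2 mL → factor 2000/100 = 20
Step 4: 500 μL + 2000 μL = 2500 μL total → factor 2500/500 = 5
Overall dilution factor = 5 × 2 × 20 × 5 = 1000
Final = 6.00 μM / 1000 = 0.006000 μM = 6.00 nM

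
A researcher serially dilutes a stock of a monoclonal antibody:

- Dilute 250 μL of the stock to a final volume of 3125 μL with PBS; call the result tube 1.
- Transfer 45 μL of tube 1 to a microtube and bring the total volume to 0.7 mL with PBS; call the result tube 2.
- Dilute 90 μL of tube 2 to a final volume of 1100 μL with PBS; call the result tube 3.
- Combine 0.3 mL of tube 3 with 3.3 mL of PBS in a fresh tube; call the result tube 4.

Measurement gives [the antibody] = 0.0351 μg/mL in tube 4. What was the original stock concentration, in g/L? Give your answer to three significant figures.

1.00 g/L

Step 1: 250 μL brought to 3125 μL → factor 3125/250 = 12.5
Step 2: 45 μL brought to 0.7 mL → factor 700/45 = 15.556
Step 3: 90 μL brought to 1100 μL → factor 1100/90 = 12.222
Step 4: 0.3 mL + 3.3 mL = 3.6 mL total → factor 3.6/0.3 = 12
Overall dilution factor = 12.5 × 15.556 × 12.222 × 12 = 28519
Stock = 0.0351 μg/mL × 28519 = 1001 μg/mL = 1.00 g/L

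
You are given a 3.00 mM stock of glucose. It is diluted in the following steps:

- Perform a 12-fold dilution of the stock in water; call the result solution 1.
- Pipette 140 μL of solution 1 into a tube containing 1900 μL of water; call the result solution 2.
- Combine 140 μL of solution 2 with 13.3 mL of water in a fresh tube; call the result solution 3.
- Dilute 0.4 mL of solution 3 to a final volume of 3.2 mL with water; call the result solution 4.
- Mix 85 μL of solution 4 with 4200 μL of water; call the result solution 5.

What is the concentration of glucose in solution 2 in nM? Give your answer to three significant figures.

1.72 × 10^4 nM

Step 1: 12-fold → factor 12
Step 2: 140 μL + 1900 μL = 2040 μL total → factor 2040/140 = 14.571
Dilution factor through solution 2 = 12 × 14.571 = 174.86
[solution 2] = 3.00 mM / 174.86 = 0.01716 mM = 1.72 × 10^4 nM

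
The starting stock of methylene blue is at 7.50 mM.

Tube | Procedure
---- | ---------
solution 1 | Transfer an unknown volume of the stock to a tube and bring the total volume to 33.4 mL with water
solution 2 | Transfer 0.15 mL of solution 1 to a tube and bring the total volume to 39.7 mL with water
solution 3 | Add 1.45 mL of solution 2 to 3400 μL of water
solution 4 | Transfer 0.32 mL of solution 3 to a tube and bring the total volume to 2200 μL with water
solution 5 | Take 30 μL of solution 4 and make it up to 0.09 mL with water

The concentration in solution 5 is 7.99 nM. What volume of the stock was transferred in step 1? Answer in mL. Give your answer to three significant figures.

0.650 mL

Step 1: v brought to 33.4 mL → factor = 33.4 mL/v
Step 2: 0.15 mL brought to 39.7 mL → factor 39.7/0.15 = 264.67
Step 3: 1.45 mL + 3400 μL = 4.85 mL total → factor 4.85/1.45 = 3.3448
Step 4: 0.32 mL brought to 2200 μL → factor 2.2/0.32 = 6.875
Step 5: 30 μL brought to 0.09 mL → factor 90/30 = 3
Product of known-step factors = 18259
Overall factor = 7.50 mM / (7.99 nM) = 9.3867 × 10^5
Step-1 factor = 9.3867 × 10^5 / 18259 = 51.41
v = 33.4 mL / 51.41 = 0.650 mL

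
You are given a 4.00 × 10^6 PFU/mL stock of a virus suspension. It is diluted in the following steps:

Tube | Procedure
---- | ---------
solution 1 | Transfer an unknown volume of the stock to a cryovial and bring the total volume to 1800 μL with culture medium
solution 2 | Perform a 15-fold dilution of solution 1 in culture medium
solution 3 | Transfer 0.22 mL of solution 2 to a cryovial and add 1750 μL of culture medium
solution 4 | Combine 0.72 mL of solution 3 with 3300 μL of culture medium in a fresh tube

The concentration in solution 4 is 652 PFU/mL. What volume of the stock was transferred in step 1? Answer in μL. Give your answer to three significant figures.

220 μL

Step 1: v brought to 1800 μL → factor = 1800 μL/v
Step 2: 15-fold → factor 15
Step 3: 0.22 mL + 1750 μL = 1.97 mL total → factor 1.97/0.22 = 8.9545
Step 4: 0.72 mL + 3300 μL = 4.02 mL total → factor 4.02/0.72 = 5.5833
Product of known-step factors = 749.94
Overall factor = 4.00 × 10^6 PFU/mL / (652 PFU/mL) = 6135
Step-1 factor = 6135 / 749.94 = 8.1806
v = 1800 μL / 8.1806 = 220 μL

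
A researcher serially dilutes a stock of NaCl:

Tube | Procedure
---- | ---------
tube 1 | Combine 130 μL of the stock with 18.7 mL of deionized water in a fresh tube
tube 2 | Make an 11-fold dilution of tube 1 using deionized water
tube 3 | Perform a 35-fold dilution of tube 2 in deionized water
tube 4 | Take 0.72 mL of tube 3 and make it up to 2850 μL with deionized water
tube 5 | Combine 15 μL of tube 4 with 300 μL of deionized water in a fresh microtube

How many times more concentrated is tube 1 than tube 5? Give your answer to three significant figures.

3.20 × 10^4

Step 1: 130 μL + 18.7 mL = 18830 μL total → factor 18830/130 = 144.85
Step 2: 11-fold → factor 11
Step 3: 35-fold → factor 35
Step 4: 0.72 mL brought to 2850 μL → factor 2.85/0.72 = 3.9583
Step 5: 15 μL + 300 μL = 315 μL total → factor 315/15 = 21
Dilution factor to tube 1 = 144.85; to tube 5 = 4.6355 × 10^6
[tube 1]/[tube 5] = (factor to tube 5)/(factor to tube 1) = 4.6355 × 10^6/144.85 = 3.20 × 10^4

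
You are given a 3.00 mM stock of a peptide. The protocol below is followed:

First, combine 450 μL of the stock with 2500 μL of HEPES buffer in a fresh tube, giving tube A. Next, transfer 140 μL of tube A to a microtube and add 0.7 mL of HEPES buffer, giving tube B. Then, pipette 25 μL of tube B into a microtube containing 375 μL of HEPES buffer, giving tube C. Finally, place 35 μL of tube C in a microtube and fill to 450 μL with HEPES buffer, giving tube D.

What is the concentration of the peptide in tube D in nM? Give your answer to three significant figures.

Step 1: 450 μL + 2500 μL = 2950 μL total → factor 2950/450 = 6.5556
Step 2: 140 μL + 0.7 mL = 840 μL total → factor 840/140 = 6
Step 3: 25 μL + 375 μL = 400 μL total → factor 400/25 = 16
Step 4: 35 μL brought to 450 μL → factor 450/35 = 12.857
Overall dilution factor = 6.5556 × 6 × 16 × 12.857 = 8091.4
Final = 3.00 mM / 8091.4 = 0.0003708 mM = 371 nM

371 nM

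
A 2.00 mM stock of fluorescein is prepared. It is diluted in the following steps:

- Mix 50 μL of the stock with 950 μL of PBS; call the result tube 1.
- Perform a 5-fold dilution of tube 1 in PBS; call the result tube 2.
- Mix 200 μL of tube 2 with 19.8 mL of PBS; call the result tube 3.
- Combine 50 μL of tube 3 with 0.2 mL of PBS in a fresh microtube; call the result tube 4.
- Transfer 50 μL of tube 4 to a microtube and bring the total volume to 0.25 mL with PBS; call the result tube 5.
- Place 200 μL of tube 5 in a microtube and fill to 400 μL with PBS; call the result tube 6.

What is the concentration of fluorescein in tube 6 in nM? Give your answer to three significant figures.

4.00 nM

Step 1: 50 μL + 950 μL = 1000 μL total → factor 1000/50 = 20
Step 2: 5-fold → factor 5
Step 3: 200 μL + 19.8 mL = 20000 μL total → factor 20000/200 = 100
Step 4: 50 μL + 0.2 mL = 250 μL total → factor 250/50 = 5
Step 5: 50 μL brought to 0.25 mL → factor 250/50 = 5
Step 6: 200 μL brought to 400 μL → factor 400/200 = 2
Overall dilution factor = 20 × 5 × 100 × 5 × 5 × 2 = 5 × 10^5
Final = 2.00 mM / 5 × 10^5 = 4.000 × 10^-6 mM = 4.00 nM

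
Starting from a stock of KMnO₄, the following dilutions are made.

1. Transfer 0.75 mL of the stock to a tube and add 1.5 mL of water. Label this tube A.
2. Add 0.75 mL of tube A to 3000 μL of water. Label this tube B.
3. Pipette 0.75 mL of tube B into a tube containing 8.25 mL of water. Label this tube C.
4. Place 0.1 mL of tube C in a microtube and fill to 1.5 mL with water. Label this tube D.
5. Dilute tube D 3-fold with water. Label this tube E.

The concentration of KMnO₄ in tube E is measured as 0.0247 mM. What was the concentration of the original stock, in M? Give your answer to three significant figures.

0.200 M

Step 1: 0.75 mL + 1.5 mL = 2.25 mL total → factor 2.25/0.75 = 3
Step 2: 0.75 mL + 3000 μL = 3.75 mL total → factor 3.75/0.75 = 5
Step 3: 0.75 mL + 8.25 mL = 9 mL total → factor 9/0.75 = 12
Step 4: 0.1 mL brought to 1.5 mL → factor 1.5/0.1 = 15
Step 5: 3-fold → factor 3
Overall dilution factor = 3 × 5 × 12 × 15 × 3 = 8100
Stock = 0.0247 mM × 8100 = 200.1 mM = 0.200 M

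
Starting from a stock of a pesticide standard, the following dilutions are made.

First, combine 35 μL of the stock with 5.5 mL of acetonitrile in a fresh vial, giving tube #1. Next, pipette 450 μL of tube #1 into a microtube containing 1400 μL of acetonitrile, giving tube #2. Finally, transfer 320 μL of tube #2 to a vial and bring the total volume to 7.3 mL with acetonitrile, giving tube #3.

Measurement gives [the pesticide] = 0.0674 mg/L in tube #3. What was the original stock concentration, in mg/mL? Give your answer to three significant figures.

1.00 mg/mL

Step 1: 35 μL + 5.5 mL = 5535 μL total → factor 5535/35 = 158.14
Step 2: 450 μL + 1400 μL = 1850 μL total → factor 1850/450 = 4.1111
Step 3: 320 μL brought to 7.3 mL → factor 7300/320 = 22.812
Overall dilution factor = 158.14 × 4.1111 × 22.812 = 14831
Stock = 0.0674 mg/L × 14831 = 999.6 mg/L = 1.00 mg/mL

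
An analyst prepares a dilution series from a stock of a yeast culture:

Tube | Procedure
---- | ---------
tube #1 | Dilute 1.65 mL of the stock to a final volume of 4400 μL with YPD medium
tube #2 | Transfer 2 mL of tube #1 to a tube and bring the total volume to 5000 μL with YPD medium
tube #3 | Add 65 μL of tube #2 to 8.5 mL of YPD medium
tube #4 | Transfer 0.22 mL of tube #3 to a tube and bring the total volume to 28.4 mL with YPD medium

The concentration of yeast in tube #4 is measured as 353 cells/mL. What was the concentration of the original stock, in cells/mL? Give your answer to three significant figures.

Step 1: 1.65 mL brought to 4400 μL → factor 4.4/1.65 = 2.6667
Step 2: 2 mL brought to 5000 μL → factor 5/2 = 2.5
Step 3: 65 μL + 8.5 mL = 8565 μL total → factor 8565/65 = 131.77
Step 4: 0.22 mL brought to 28.4 mL → factor 28.4/0.22 = 129.09
Overall dilution factor = 2.6667 × 2.5 × 131.77 × 129.09 = 1.134 × 10^5
Stock = 353 cells/mL × 1.134 × 10^5 = 4.00 × 10^7 cells/mL

4.00 × 10^7 cells/mL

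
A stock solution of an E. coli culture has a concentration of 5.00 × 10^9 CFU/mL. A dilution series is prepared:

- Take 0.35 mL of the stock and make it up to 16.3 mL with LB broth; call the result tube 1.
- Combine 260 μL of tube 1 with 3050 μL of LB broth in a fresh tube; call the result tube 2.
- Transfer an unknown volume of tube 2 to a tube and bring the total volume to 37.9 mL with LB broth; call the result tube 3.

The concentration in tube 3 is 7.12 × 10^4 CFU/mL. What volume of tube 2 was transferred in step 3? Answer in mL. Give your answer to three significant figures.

0.320 mL

Step 1: 0.35 mL brought to 16.3 mL → factor 16.3/0.35 = 46.571
Step 2: 260 μL + 3050 μL = 3310 μL total → factor 3310/260 = 12.731
Step 3: v brought to 37.9 mL → factor = 37.9 mL/v
Product of known-step factors = 592.89
Overall factor = 5.00 × 10^9 CFU/mL / (7.12 × 10^4 CFU/mL) = 70225
Step-3 factor = 70225 / 592.89 = 118.44
v = 37.9 mL / 118.44 = 0.320 mL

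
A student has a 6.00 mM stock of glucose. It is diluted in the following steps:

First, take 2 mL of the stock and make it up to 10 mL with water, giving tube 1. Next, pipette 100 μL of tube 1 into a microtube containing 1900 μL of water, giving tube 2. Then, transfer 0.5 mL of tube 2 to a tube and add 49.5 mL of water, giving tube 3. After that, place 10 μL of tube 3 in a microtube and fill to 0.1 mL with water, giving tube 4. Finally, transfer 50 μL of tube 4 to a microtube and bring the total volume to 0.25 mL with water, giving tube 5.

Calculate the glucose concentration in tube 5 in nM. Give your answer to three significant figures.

Step 1: 2 mL brought to 10 mL → factor 10/2 = 5
Step 2: 100 μL + 1900 μL = 2000 μL total → factor 2000/100 = 20
Step 3: 0.5 mL + 49.5 mL = 50 mL total → factor 50/0.5 = 100
Step 4: 10 μL brought to 0.1 mL → factor 100/10 = 10
Step 5: 50 μL brought to 0.25 mL → factor 250/50 = 5
Dilution factor through tube 5 = 5 × 20 × 100 × 10 × 5 = 5 × 10^5
[tube 5] = 6.00 mM / 5 × 10^5 = 1.200 × 10^-5 mM = 12.0 nM

12.0 nM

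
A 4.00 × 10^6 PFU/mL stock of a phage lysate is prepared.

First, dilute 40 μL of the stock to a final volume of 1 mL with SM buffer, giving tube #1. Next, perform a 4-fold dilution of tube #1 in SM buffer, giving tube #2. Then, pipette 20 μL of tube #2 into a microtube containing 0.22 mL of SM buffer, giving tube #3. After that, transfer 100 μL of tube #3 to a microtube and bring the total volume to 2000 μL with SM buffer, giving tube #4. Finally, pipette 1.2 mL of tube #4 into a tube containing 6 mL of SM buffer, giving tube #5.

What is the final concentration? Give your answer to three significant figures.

Step 1: 40 μL brought to 1 mL → factor 1000/40 = 25
Step 2: 4-fold → factor 4
Step 3: 20 μL + 0.22 mL = 240 μL total → factor 240/20 = 12
Step 4: 100 μL brought to 2000 μL → factor 2000/100 = 20
Step 5: 1.2 mL + 6 mL = 7.2 mL total → factor 7.2/1.2 = 6
Overall dilution factor = 25 × 4 × 12 × 20 × 6 = 1.44 × 10^5
Final = 4.00 × 10^6 PFU/mL / 1.44 × 10^5 = 27.8 PFU/mL

27.8 PFU/mL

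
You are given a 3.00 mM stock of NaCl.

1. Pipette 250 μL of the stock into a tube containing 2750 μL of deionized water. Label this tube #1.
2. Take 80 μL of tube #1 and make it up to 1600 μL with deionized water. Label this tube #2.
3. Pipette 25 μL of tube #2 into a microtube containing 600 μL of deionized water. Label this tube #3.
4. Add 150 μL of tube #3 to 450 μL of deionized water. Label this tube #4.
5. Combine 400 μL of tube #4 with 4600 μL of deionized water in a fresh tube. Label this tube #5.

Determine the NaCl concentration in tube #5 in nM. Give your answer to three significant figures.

Step 1: 250 μL + 2750 μL = 3000 μL total → factor 3000/250 = 12
Step 2: 80 μL brought to 1600 μL → factor 1600/80 = 20
Step 3: 25 μL + 600 μL = 625 μL total → factor 625/25 = 25
Step 4: 150 μL + 450 μL = 600 μL total → factor 600/150 = 4
Step 5: 400 μL + 4600 μL = 5000 μL total → factor 5000/400 = 12.5
Overall dilution factor = 12 × 20 × 25 × 4 × 12.5 = 3 × 10^5
Final = 3.00 mM / 3 × 10^5 = 1.000 × 10^-5 mM = 10.0 nM

10.0 nM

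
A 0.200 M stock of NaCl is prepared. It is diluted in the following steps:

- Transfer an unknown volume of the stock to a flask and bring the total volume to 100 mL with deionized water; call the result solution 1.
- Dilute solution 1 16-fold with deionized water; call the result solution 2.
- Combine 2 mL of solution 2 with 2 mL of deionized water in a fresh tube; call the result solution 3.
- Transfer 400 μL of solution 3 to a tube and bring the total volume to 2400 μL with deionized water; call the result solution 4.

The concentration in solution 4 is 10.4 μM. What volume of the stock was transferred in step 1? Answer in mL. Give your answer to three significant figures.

0.998 mL

Step 1: v brought to 100 mL → factor = 100 mL/v
Step 2: 16-fold → factor 16
Step 3: 2 mL + 2 mL = 4 mL total → factor 4/2 = 2
Step 4: 400 μL brought to 2400 μL → factor 2400/400 = 6
Product of known-step factors = 192
Overall factor = 0.200 M / (10.4 μM) = 19231
Step-1 factor = 19231 / 192 = 100.16
v = 100 mL / 100.16 = 0.998 mL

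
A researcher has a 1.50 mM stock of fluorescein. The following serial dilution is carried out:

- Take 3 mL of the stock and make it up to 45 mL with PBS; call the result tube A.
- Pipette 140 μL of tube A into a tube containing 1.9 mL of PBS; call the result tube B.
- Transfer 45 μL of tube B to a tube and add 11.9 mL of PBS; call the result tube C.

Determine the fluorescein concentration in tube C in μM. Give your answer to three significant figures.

0.0259 μM

Step 1: 3 mL brought to 45 mL → factor 45/3 = 15
Step 2: 140 μL + 1.9 mL = 2040 μL total → factor 2040/140 = 14.571
Step 3: 45 μL + 11.9 mL = 11945 μL total → factor 11945/45 = 265.44
Overall dilution factor = 15 × 14.571 × 265.44 = 58019
Final = 1.50 mM / 58019 = 2.585 × 10^-5 mM = 0.0259 μM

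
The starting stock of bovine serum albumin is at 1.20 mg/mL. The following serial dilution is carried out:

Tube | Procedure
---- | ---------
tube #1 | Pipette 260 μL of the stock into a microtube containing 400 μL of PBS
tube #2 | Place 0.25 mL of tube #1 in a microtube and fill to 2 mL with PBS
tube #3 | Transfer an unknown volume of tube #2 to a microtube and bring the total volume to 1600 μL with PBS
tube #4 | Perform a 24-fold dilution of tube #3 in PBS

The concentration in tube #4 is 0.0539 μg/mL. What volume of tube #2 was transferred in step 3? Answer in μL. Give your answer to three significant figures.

Step 1: 260 μL + 400 μL = 660 μL total → factor 660/260 = 2.5385
Step 2: 0.25 mL brought to 2 mL → factor 2/0.25 = 8
Step 3: v brought to 1600 μL → factor = 1600 μL/v
Step 4: 24-fold → factor 24
Product of known-step factors = 487.38
Overall factor = 1.20 mg/mL / (0.0539 μg/mL) = 22263
Step-3 factor = 22263 / 487.38 = 45.679
v = 1600 μL / 45.679 = 35.0 μL

35.0 μL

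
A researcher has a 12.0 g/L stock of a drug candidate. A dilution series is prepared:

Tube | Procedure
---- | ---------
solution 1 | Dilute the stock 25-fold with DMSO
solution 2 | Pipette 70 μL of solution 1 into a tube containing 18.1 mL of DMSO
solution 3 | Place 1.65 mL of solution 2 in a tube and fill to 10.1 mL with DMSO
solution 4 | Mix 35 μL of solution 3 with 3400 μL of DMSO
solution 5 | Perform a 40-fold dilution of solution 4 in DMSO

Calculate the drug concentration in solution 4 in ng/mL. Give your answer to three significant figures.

3.08 ng/mL

Step 1: 25-fold → factor 25
Step 2: 70 μL + 18.1 mL = 18170 μL total → factor 18170/70 = 259.57
Step 3: 1.65 mL brought to 10.1 mL → factor 10.1/1.65 = 6.1212
Step 4: 35 μL + 3400 μL = 3435 μL total → factor 3435/35 = 98.143
Dilution factor through solution 4 = 25 × 259.57 × 6.1212 × 98.143 = 3.8985 × 10^6
[solution 4] = 12.0 g/L / 3.8985 × 10^6 = 3.078 × 10^-6 g/L = 3.08 ng/mL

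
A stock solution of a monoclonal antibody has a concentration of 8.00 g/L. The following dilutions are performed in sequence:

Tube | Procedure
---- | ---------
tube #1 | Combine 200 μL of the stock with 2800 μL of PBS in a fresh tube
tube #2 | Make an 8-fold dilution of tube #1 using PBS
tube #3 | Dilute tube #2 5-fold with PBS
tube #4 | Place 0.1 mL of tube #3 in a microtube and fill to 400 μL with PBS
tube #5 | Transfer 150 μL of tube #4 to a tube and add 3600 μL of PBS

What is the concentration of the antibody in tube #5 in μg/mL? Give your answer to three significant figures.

0.133 μg/mL

Step 1: 200 μL + 2800 μL = 3000 μL total → factor 3000/200 = 15
Step 2: 8-fold → factor 8
Step 3: 5-fold → factor 5
Step 4: 0.1 mL brought to 400 μL → factor 0.4/0.1 = 4
Step 5: 150 μL + 3600 μL = 3750 μL total → factor 3750/150 = 25
Overall dilution factor = 15 × 8 × 5 × 4 × 25 = 60000
Final = 8.00 g/L / 60000 = 0.0001333 g/L = 0.133 μg/mL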